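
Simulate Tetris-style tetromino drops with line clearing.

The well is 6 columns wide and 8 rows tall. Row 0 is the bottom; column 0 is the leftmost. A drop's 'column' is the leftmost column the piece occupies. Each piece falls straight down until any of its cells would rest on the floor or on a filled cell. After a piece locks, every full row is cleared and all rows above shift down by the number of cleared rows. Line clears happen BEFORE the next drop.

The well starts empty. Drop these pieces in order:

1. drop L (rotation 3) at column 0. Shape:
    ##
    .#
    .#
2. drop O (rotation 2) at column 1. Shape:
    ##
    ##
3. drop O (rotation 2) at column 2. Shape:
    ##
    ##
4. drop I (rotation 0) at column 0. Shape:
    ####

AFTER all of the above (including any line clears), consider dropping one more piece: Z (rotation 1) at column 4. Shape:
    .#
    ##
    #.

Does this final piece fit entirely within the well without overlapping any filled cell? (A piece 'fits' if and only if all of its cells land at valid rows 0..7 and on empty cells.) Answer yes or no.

Drop 1: L rot3 at col 0 lands with bottom-row=0; cleared 0 line(s) (total 0); column heights now [3 3 0 0 0 0], max=3
Drop 2: O rot2 at col 1 lands with bottom-row=3; cleared 0 line(s) (total 0); column heights now [3 5 5 0 0 0], max=5
Drop 3: O rot2 at col 2 lands with bottom-row=5; cleared 0 line(s) (total 0); column heights now [3 5 7 7 0 0], max=7
Drop 4: I rot0 at col 0 lands with bottom-row=7; cleared 0 line(s) (total 0); column heights now [8 8 8 8 0 0], max=8
Test piece Z rot1 at col 4 (width 2): heights before test = [8 8 8 8 0 0]; fits = True

Answer: yes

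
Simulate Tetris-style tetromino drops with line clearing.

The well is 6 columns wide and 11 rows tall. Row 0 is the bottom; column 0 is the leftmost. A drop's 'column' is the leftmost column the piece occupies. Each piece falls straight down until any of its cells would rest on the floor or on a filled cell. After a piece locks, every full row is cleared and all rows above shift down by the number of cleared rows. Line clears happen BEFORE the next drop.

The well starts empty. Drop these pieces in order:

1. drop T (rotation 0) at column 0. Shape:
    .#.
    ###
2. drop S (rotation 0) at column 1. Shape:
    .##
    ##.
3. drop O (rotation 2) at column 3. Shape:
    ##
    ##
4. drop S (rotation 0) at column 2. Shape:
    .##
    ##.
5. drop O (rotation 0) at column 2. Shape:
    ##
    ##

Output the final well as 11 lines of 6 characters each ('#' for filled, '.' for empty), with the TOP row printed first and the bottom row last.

Answer: ......
..##..
..##..
...##.
..##..
...##.
...##.
..##..
.##...
.#....
###...

Derivation:
Drop 1: T rot0 at col 0 lands with bottom-row=0; cleared 0 line(s) (total 0); column heights now [1 2 1 0 0 0], max=2
Drop 2: S rot0 at col 1 lands with bottom-row=2; cleared 0 line(s) (total 0); column heights now [1 3 4 4 0 0], max=4
Drop 3: O rot2 at col 3 lands with bottom-row=4; cleared 0 line(s) (total 0); column heights now [1 3 4 6 6 0], max=6
Drop 4: S rot0 at col 2 lands with bottom-row=6; cleared 0 line(s) (total 0); column heights now [1 3 7 8 8 0], max=8
Drop 5: O rot0 at col 2 lands with bottom-row=8; cleared 0 line(s) (total 0); column heights now [1 3 10 10 8 0], max=10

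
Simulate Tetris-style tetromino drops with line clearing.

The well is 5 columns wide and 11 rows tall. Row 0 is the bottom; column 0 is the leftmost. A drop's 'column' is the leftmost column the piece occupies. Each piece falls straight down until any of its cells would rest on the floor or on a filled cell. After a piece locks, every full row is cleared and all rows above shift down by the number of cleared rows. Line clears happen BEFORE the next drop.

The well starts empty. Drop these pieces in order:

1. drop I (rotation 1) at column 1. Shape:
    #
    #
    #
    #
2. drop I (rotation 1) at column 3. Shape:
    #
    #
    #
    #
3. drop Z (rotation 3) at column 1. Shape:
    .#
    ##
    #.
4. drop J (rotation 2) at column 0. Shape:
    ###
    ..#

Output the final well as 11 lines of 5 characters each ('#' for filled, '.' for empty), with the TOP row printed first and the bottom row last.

Drop 1: I rot1 at col 1 lands with bottom-row=0; cleared 0 line(s) (total 0); column heights now [0 4 0 0 0], max=4
Drop 2: I rot1 at col 3 lands with bottom-row=0; cleared 0 line(s) (total 0); column heights now [0 4 0 4 0], max=4
Drop 3: Z rot3 at col 1 lands with bottom-row=4; cleared 0 line(s) (total 0); column heights now [0 6 7 4 0], max=7
Drop 4: J rot2 at col 0 lands with bottom-row=7; cleared 0 line(s) (total 0); column heights now [9 9 9 4 0], max=9

Answer: .....
.....
###..
..#..
..#..
.##..
.#...
.#.#.
.#.#.
.#.#.
.#.#.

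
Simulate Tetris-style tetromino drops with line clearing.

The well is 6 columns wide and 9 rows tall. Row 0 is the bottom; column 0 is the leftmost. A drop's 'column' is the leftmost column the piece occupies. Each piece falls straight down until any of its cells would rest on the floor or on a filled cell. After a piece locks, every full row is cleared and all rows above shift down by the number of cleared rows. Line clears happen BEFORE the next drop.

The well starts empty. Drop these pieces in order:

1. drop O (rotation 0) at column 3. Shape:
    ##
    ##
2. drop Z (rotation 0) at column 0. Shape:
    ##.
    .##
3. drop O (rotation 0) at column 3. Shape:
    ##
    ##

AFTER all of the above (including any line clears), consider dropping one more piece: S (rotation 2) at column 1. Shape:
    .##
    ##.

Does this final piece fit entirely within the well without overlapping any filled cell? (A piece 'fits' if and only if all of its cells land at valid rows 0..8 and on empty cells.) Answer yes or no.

Answer: yes

Derivation:
Drop 1: O rot0 at col 3 lands with bottom-row=0; cleared 0 line(s) (total 0); column heights now [0 0 0 2 2 0], max=2
Drop 2: Z rot0 at col 0 lands with bottom-row=0; cleared 0 line(s) (total 0); column heights now [2 2 1 2 2 0], max=2
Drop 3: O rot0 at col 3 lands with bottom-row=2; cleared 0 line(s) (total 0); column heights now [2 2 1 4 4 0], max=4
Test piece S rot2 at col 1 (width 3): heights before test = [2 2 1 4 4 0]; fits = True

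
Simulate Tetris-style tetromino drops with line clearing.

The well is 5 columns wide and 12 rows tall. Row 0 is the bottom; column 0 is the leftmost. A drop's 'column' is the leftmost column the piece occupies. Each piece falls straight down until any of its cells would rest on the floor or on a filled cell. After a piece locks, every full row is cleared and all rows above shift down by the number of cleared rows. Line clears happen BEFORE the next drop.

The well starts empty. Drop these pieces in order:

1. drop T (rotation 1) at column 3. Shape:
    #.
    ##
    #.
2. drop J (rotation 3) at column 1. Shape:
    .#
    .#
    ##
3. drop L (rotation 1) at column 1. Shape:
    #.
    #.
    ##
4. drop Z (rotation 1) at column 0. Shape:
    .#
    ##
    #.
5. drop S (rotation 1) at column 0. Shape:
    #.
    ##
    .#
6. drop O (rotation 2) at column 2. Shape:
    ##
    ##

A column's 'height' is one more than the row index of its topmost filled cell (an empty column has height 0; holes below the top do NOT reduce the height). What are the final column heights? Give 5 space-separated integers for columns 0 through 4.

Answer: 11 10 6 6 2

Derivation:
Drop 1: T rot1 at col 3 lands with bottom-row=0; cleared 0 line(s) (total 0); column heights now [0 0 0 3 2], max=3
Drop 2: J rot3 at col 1 lands with bottom-row=0; cleared 0 line(s) (total 0); column heights now [0 1 3 3 2], max=3
Drop 3: L rot1 at col 1 lands with bottom-row=3; cleared 0 line(s) (total 0); column heights now [0 6 4 3 2], max=6
Drop 4: Z rot1 at col 0 lands with bottom-row=5; cleared 0 line(s) (total 0); column heights now [7 8 4 3 2], max=8
Drop 5: S rot1 at col 0 lands with bottom-row=8; cleared 0 line(s) (total 0); column heights now [11 10 4 3 2], max=11
Drop 6: O rot2 at col 2 lands with bottom-row=4; cleared 0 line(s) (total 0); column heights now [11 10 6 6 2], max=11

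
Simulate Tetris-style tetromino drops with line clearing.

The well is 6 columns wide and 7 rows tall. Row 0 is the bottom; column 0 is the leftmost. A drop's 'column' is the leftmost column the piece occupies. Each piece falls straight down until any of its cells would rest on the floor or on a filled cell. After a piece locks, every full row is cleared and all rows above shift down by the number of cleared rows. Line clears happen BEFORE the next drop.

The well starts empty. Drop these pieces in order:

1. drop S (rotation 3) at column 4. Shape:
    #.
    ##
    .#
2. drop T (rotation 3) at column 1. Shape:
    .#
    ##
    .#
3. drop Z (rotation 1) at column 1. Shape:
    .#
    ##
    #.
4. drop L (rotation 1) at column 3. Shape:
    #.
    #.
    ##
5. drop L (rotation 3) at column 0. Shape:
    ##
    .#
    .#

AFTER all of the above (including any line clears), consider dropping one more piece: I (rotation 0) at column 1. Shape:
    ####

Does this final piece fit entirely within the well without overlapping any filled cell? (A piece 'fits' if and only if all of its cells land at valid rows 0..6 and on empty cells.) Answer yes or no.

Drop 1: S rot3 at col 4 lands with bottom-row=0; cleared 0 line(s) (total 0); column heights now [0 0 0 0 3 2], max=3
Drop 2: T rot3 at col 1 lands with bottom-row=0; cleared 0 line(s) (total 0); column heights now [0 2 3 0 3 2], max=3
Drop 3: Z rot1 at col 1 lands with bottom-row=2; cleared 0 line(s) (total 0); column heights now [0 4 5 0 3 2], max=5
Drop 4: L rot1 at col 3 lands with bottom-row=3; cleared 0 line(s) (total 0); column heights now [0 4 5 6 4 2], max=6
Drop 5: L rot3 at col 0 lands with bottom-row=4; cleared 0 line(s) (total 0); column heights now [7 7 5 6 4 2], max=7
Test piece I rot0 at col 1 (width 4): heights before test = [7 7 5 6 4 2]; fits = False

Answer: no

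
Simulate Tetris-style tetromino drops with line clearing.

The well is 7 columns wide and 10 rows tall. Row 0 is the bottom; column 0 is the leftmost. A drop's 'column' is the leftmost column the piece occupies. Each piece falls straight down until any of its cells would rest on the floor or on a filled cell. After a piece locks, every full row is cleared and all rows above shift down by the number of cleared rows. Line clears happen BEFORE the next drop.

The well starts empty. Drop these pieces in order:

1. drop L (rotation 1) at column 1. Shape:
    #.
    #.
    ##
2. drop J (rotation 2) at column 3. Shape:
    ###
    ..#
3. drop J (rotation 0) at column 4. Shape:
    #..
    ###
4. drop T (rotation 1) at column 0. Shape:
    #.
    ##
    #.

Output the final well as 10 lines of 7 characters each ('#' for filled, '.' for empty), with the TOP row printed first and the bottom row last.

Answer: .......
.......
.......
.......
.......
#......
##..#..
##..###
.#.###.
.##..#.

Derivation:
Drop 1: L rot1 at col 1 lands with bottom-row=0; cleared 0 line(s) (total 0); column heights now [0 3 1 0 0 0 0], max=3
Drop 2: J rot2 at col 3 lands with bottom-row=0; cleared 0 line(s) (total 0); column heights now [0 3 1 2 2 2 0], max=3
Drop 3: J rot0 at col 4 lands with bottom-row=2; cleared 0 line(s) (total 0); column heights now [0 3 1 2 4 3 3], max=4
Drop 4: T rot1 at col 0 lands with bottom-row=2; cleared 0 line(s) (total 0); column heights now [5 4 1 2 4 3 3], max=5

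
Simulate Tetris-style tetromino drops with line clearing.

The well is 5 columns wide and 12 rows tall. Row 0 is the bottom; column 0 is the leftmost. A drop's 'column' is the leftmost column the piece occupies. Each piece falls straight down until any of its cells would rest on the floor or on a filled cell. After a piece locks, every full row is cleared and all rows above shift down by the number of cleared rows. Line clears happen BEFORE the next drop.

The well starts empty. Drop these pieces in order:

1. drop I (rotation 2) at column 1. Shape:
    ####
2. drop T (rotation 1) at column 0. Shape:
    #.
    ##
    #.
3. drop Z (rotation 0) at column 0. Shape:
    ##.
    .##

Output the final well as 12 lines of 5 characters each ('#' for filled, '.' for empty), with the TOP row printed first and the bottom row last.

Answer: .....
.....
.....
.....
.....
.....
.....
.....
.....
##...
###..
##...

Derivation:
Drop 1: I rot2 at col 1 lands with bottom-row=0; cleared 0 line(s) (total 0); column heights now [0 1 1 1 1], max=1
Drop 2: T rot1 at col 0 lands with bottom-row=0; cleared 1 line(s) (total 1); column heights now [2 1 0 0 0], max=2
Drop 3: Z rot0 at col 0 lands with bottom-row=1; cleared 0 line(s) (total 1); column heights now [3 3 2 0 0], max=3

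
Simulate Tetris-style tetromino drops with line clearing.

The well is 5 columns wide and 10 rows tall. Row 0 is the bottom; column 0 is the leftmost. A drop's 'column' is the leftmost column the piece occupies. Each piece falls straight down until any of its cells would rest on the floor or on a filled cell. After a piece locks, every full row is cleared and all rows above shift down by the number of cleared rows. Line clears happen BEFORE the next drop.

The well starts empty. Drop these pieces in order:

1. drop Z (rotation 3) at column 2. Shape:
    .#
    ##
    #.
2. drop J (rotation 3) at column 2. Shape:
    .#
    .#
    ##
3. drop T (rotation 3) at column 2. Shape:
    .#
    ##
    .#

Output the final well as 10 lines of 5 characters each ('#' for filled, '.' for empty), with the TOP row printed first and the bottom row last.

Drop 1: Z rot3 at col 2 lands with bottom-row=0; cleared 0 line(s) (total 0); column heights now [0 0 2 3 0], max=3
Drop 2: J rot3 at col 2 lands with bottom-row=3; cleared 0 line(s) (total 0); column heights now [0 0 4 6 0], max=6
Drop 3: T rot3 at col 2 lands with bottom-row=6; cleared 0 line(s) (total 0); column heights now [0 0 8 9 0], max=9

Answer: .....
...#.
..##.
...#.
...#.
...#.
..##.
...#.
..##.
..#..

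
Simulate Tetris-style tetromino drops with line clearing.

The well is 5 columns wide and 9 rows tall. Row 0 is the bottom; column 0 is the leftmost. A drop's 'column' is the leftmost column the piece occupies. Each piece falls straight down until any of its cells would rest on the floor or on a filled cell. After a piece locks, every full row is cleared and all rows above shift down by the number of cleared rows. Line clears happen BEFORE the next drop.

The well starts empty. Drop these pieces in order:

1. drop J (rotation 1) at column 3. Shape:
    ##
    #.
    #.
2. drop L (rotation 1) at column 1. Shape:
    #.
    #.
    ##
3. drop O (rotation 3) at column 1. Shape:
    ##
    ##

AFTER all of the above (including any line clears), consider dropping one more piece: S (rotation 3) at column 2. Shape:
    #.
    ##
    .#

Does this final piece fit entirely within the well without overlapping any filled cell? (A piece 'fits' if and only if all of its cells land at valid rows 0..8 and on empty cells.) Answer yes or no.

Drop 1: J rot1 at col 3 lands with bottom-row=0; cleared 0 line(s) (total 0); column heights now [0 0 0 3 3], max=3
Drop 2: L rot1 at col 1 lands with bottom-row=0; cleared 0 line(s) (total 0); column heights now [0 3 1 3 3], max=3
Drop 3: O rot3 at col 1 lands with bottom-row=3; cleared 0 line(s) (total 0); column heights now [0 5 5 3 3], max=5
Test piece S rot3 at col 2 (width 2): heights before test = [0 5 5 3 3]; fits = True

Answer: yes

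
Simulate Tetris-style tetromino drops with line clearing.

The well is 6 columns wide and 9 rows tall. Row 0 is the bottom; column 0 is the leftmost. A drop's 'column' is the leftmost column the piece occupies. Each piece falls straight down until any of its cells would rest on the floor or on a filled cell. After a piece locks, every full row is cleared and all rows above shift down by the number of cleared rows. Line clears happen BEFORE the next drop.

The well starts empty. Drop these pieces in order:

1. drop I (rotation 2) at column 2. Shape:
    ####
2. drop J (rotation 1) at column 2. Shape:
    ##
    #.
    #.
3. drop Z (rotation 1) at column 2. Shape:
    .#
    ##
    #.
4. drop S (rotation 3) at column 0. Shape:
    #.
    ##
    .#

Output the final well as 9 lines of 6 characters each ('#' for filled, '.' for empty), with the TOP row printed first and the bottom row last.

Answer: ......
......
...#..
..##..
..#...
..##..
#.#...
###...
.#####

Derivation:
Drop 1: I rot2 at col 2 lands with bottom-row=0; cleared 0 line(s) (total 0); column heights now [0 0 1 1 1 1], max=1
Drop 2: J rot1 at col 2 lands with bottom-row=1; cleared 0 line(s) (total 0); column heights now [0 0 4 4 1 1], max=4
Drop 3: Z rot1 at col 2 lands with bottom-row=4; cleared 0 line(s) (total 0); column heights now [0 0 6 7 1 1], max=7
Drop 4: S rot3 at col 0 lands with bottom-row=0; cleared 0 line(s) (total 0); column heights now [3 2 6 7 1 1], max=7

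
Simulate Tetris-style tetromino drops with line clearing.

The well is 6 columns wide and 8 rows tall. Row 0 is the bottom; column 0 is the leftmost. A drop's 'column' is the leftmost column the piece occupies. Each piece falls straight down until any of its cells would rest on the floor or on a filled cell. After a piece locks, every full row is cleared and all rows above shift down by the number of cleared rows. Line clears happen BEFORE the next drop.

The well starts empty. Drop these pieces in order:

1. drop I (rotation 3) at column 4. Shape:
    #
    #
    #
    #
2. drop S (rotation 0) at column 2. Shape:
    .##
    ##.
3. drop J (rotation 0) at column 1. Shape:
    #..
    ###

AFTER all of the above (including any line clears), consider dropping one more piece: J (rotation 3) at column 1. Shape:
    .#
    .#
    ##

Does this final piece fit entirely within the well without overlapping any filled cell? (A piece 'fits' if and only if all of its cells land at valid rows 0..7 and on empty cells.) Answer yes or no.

Drop 1: I rot3 at col 4 lands with bottom-row=0; cleared 0 line(s) (total 0); column heights now [0 0 0 0 4 0], max=4
Drop 2: S rot0 at col 2 lands with bottom-row=3; cleared 0 line(s) (total 0); column heights now [0 0 4 5 5 0], max=5
Drop 3: J rot0 at col 1 lands with bottom-row=5; cleared 0 line(s) (total 0); column heights now [0 7 6 6 5 0], max=7
Test piece J rot3 at col 1 (width 2): heights before test = [0 7 6 6 5 0]; fits = False

Answer: no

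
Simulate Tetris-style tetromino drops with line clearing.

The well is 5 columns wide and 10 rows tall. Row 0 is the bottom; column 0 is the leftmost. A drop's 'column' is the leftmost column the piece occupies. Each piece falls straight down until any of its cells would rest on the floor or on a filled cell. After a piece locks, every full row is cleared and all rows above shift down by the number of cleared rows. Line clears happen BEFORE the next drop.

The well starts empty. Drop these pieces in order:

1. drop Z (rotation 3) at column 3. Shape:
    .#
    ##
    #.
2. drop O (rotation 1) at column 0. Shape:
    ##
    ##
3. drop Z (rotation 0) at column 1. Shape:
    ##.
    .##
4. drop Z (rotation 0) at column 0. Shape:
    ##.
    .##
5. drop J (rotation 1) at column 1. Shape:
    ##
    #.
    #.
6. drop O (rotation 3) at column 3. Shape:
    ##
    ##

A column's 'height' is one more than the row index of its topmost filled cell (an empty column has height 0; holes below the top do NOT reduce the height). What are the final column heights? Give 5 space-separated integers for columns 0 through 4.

Drop 1: Z rot3 at col 3 lands with bottom-row=0; cleared 0 line(s) (total 0); column heights now [0 0 0 2 3], max=3
Drop 2: O rot1 at col 0 lands with bottom-row=0; cleared 0 line(s) (total 0); column heights now [2 2 0 2 3], max=3
Drop 3: Z rot0 at col 1 lands with bottom-row=2; cleared 0 line(s) (total 0); column heights now [2 4 4 3 3], max=4
Drop 4: Z rot0 at col 0 lands with bottom-row=4; cleared 0 line(s) (total 0); column heights now [6 6 5 3 3], max=6
Drop 5: J rot1 at col 1 lands with bottom-row=6; cleared 0 line(s) (total 0); column heights now [6 9 9 3 3], max=9
Drop 6: O rot3 at col 3 lands with bottom-row=3; cleared 0 line(s) (total 0); column heights now [6 9 9 5 5], max=9

Answer: 6 9 9 5 5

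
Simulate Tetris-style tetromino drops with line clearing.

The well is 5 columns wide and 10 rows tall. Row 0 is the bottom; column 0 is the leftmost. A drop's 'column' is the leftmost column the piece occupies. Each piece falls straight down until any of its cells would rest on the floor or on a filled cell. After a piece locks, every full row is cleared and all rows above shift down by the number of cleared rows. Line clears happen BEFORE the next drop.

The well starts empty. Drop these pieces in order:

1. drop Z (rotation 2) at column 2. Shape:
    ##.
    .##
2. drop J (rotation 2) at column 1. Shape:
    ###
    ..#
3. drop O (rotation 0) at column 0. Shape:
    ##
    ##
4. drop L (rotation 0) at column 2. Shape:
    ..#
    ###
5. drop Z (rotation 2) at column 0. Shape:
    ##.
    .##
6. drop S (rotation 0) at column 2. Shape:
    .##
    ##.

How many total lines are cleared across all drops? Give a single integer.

Answer: 1

Derivation:
Drop 1: Z rot2 at col 2 lands with bottom-row=0; cleared 0 line(s) (total 0); column heights now [0 0 2 2 1], max=2
Drop 2: J rot2 at col 1 lands with bottom-row=2; cleared 0 line(s) (total 0); column heights now [0 4 4 4 1], max=4
Drop 3: O rot0 at col 0 lands with bottom-row=4; cleared 0 line(s) (total 0); column heights now [6 6 4 4 1], max=6
Drop 4: L rot0 at col 2 lands with bottom-row=4; cleared 1 line(s) (total 1); column heights now [5 5 4 4 5], max=5
Drop 5: Z rot2 at col 0 lands with bottom-row=5; cleared 0 line(s) (total 1); column heights now [7 7 6 4 5], max=7
Drop 6: S rot0 at col 2 lands with bottom-row=6; cleared 0 line(s) (total 1); column heights now [7 7 7 8 8], max=8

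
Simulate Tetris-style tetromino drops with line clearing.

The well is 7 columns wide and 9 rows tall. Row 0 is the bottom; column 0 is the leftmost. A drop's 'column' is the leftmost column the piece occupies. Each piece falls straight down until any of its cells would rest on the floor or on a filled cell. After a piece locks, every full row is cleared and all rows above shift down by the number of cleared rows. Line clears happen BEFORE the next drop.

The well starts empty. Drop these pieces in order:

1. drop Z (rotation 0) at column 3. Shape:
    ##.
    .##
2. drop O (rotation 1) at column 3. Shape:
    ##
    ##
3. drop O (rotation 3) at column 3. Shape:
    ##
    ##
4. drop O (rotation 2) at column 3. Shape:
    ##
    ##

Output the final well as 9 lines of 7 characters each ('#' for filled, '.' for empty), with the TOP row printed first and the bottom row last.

Drop 1: Z rot0 at col 3 lands with bottom-row=0; cleared 0 line(s) (total 0); column heights now [0 0 0 2 2 1 0], max=2
Drop 2: O rot1 at col 3 lands with bottom-row=2; cleared 0 line(s) (total 0); column heights now [0 0 0 4 4 1 0], max=4
Drop 3: O rot3 at col 3 lands with bottom-row=4; cleared 0 line(s) (total 0); column heights now [0 0 0 6 6 1 0], max=6
Drop 4: O rot2 at col 3 lands with bottom-row=6; cleared 0 line(s) (total 0); column heights now [0 0 0 8 8 1 0], max=8

Answer: .......
...##..
...##..
...##..
...##..
...##..
...##..
...##..
....##.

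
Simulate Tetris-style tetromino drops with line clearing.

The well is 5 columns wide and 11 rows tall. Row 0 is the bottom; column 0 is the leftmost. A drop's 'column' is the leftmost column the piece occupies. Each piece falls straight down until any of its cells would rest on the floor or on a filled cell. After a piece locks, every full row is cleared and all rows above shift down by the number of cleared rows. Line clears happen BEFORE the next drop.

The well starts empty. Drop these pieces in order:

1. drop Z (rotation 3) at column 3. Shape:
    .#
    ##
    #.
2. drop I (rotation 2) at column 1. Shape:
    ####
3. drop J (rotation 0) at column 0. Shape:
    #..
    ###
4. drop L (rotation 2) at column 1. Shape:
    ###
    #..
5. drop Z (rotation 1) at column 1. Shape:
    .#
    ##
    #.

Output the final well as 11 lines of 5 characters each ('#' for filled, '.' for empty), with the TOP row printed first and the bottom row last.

Drop 1: Z rot3 at col 3 lands with bottom-row=0; cleared 0 line(s) (total 0); column heights now [0 0 0 2 3], max=3
Drop 2: I rot2 at col 1 lands with bottom-row=3; cleared 0 line(s) (total 0); column heights now [0 4 4 4 4], max=4
Drop 3: J rot0 at col 0 lands with bottom-row=4; cleared 0 line(s) (total 0); column heights now [6 5 5 4 4], max=6
Drop 4: L rot2 at col 1 lands with bottom-row=5; cleared 0 line(s) (total 0); column heights now [6 7 7 7 4], max=7
Drop 5: Z rot1 at col 1 lands with bottom-row=7; cleared 0 line(s) (total 0); column heights now [6 9 10 7 4], max=10

Answer: .....
..#..
.##..
.#...
.###.
##...
###..
.####
....#
...##
...#.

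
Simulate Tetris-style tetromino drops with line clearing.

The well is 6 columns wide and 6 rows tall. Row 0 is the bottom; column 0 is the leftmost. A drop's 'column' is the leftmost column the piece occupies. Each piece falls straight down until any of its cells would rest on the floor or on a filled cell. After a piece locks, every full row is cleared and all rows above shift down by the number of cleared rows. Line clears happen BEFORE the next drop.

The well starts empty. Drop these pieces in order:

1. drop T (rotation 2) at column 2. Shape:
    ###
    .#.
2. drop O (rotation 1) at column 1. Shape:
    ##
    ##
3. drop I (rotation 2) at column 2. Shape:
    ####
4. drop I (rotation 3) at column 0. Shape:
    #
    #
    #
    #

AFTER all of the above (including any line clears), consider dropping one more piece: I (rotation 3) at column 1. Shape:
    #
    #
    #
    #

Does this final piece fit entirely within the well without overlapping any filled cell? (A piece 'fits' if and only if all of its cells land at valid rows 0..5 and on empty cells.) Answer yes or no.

Drop 1: T rot2 at col 2 lands with bottom-row=0; cleared 0 line(s) (total 0); column heights now [0 0 2 2 2 0], max=2
Drop 2: O rot1 at col 1 lands with bottom-row=2; cleared 0 line(s) (total 0); column heights now [0 4 4 2 2 0], max=4
Drop 3: I rot2 at col 2 lands with bottom-row=4; cleared 0 line(s) (total 0); column heights now [0 4 5 5 5 5], max=5
Drop 4: I rot3 at col 0 lands with bottom-row=0; cleared 0 line(s) (total 0); column heights now [4 4 5 5 5 5], max=5
Test piece I rot3 at col 1 (width 1): heights before test = [4 4 5 5 5 5]; fits = False

Answer: no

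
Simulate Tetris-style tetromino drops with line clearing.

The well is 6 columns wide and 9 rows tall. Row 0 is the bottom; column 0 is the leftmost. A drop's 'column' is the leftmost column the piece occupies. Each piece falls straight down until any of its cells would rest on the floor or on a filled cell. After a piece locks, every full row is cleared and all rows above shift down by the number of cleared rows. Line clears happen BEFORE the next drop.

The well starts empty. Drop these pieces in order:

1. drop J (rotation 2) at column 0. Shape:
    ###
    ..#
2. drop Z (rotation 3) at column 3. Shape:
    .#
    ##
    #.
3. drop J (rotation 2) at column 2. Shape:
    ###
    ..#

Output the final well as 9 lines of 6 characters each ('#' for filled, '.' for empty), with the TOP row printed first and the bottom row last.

Answer: ......
......
......
......
..###.
....#.
....#.
#####.
..##..

Derivation:
Drop 1: J rot2 at col 0 lands with bottom-row=0; cleared 0 line(s) (total 0); column heights now [2 2 2 0 0 0], max=2
Drop 2: Z rot3 at col 3 lands with bottom-row=0; cleared 0 line(s) (total 0); column heights now [2 2 2 2 3 0], max=3
Drop 3: J rot2 at col 2 lands with bottom-row=3; cleared 0 line(s) (total 0); column heights now [2 2 5 5 5 0], max=5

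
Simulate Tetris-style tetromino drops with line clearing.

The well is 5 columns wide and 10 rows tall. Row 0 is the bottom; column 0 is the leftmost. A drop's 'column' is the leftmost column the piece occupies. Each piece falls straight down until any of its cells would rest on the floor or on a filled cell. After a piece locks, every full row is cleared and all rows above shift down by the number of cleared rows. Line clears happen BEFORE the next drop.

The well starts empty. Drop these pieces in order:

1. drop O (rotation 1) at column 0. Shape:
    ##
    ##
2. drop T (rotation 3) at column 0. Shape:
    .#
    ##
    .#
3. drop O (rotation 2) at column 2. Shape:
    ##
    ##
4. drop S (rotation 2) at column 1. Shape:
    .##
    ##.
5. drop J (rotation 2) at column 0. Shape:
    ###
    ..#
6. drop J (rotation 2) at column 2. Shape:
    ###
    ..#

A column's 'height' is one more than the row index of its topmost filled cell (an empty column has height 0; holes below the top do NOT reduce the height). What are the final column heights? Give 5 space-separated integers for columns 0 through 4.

Drop 1: O rot1 at col 0 lands with bottom-row=0; cleared 0 line(s) (total 0); column heights now [2 2 0 0 0], max=2
Drop 2: T rot3 at col 0 lands with bottom-row=2; cleared 0 line(s) (total 0); column heights now [4 5 0 0 0], max=5
Drop 3: O rot2 at col 2 lands with bottom-row=0; cleared 0 line(s) (total 0); column heights now [4 5 2 2 0], max=5
Drop 4: S rot2 at col 1 lands with bottom-row=5; cleared 0 line(s) (total 0); column heights now [4 6 7 7 0], max=7
Drop 5: J rot2 at col 0 lands with bottom-row=7; cleared 0 line(s) (total 0); column heights now [9 9 9 7 0], max=9
Drop 6: J rot2 at col 2 lands with bottom-row=8; cleared 0 line(s) (total 0); column heights now [9 9 10 10 10], max=10

Answer: 9 9 10 10 10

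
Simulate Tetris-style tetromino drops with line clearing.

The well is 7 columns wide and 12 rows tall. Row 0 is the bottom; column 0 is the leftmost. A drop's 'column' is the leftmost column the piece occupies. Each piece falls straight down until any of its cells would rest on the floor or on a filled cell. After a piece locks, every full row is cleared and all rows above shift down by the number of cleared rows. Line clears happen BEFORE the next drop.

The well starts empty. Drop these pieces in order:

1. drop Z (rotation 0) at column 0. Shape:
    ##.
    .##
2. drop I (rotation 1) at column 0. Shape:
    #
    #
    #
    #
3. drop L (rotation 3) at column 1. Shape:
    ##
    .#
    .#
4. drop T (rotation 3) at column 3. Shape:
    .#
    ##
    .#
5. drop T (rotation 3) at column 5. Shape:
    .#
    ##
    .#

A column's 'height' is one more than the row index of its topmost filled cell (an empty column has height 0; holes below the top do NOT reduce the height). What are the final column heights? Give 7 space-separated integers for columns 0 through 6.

Answer: 5 3 3 0 2 0 2

Derivation:
Drop 1: Z rot0 at col 0 lands with bottom-row=0; cleared 0 line(s) (total 0); column heights now [2 2 1 0 0 0 0], max=2
Drop 2: I rot1 at col 0 lands with bottom-row=2; cleared 0 line(s) (total 0); column heights now [6 2 1 0 0 0 0], max=6
Drop 3: L rot3 at col 1 lands with bottom-row=1; cleared 0 line(s) (total 0); column heights now [6 4 4 0 0 0 0], max=6
Drop 4: T rot3 at col 3 lands with bottom-row=0; cleared 0 line(s) (total 0); column heights now [6 4 4 2 3 0 0], max=6
Drop 5: T rot3 at col 5 lands with bottom-row=0; cleared 1 line(s) (total 1); column heights now [5 3 3 0 2 0 2], max=5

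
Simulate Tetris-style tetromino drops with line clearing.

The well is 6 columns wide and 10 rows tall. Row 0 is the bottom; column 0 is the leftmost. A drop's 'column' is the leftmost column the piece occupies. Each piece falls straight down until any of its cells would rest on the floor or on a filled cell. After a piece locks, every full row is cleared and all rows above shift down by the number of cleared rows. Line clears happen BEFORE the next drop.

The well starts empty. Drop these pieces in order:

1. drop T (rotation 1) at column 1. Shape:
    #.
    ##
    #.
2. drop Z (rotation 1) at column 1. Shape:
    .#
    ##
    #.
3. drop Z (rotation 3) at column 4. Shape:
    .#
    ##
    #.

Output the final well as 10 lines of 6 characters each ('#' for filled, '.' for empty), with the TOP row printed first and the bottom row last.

Drop 1: T rot1 at col 1 lands with bottom-row=0; cleared 0 line(s) (total 0); column heights now [0 3 2 0 0 0], max=3
Drop 2: Z rot1 at col 1 lands with bottom-row=3; cleared 0 line(s) (total 0); column heights now [0 5 6 0 0 0], max=6
Drop 3: Z rot3 at col 4 lands with bottom-row=0; cleared 0 line(s) (total 0); column heights now [0 5 6 0 2 3], max=6

Answer: ......
......
......
......
..#...
.##...
.#....
.#...#
.##.##
.#..#.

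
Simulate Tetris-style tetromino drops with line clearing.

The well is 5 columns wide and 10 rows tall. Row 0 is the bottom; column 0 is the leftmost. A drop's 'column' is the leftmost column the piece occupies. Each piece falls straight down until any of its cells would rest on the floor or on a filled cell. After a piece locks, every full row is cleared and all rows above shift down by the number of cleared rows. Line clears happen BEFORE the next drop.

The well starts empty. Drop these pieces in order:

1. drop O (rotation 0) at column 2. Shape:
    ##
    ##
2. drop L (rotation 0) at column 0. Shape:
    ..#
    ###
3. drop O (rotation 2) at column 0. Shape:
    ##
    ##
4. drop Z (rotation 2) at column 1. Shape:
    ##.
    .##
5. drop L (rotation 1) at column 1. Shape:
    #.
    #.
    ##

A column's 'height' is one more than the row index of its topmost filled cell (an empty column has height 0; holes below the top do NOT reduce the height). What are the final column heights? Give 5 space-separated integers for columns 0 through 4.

Drop 1: O rot0 at col 2 lands with bottom-row=0; cleared 0 line(s) (total 0); column heights now [0 0 2 2 0], max=2
Drop 2: L rot0 at col 0 lands with bottom-row=2; cleared 0 line(s) (total 0); column heights now [3 3 4 2 0], max=4
Drop 3: O rot2 at col 0 lands with bottom-row=3; cleared 0 line(s) (total 0); column heights now [5 5 4 2 0], max=5
Drop 4: Z rot2 at col 1 lands with bottom-row=4; cleared 0 line(s) (total 0); column heights now [5 6 6 5 0], max=6
Drop 5: L rot1 at col 1 lands with bottom-row=6; cleared 0 line(s) (total 0); column heights now [5 9 7 5 0], max=9

Answer: 5 9 7 5 0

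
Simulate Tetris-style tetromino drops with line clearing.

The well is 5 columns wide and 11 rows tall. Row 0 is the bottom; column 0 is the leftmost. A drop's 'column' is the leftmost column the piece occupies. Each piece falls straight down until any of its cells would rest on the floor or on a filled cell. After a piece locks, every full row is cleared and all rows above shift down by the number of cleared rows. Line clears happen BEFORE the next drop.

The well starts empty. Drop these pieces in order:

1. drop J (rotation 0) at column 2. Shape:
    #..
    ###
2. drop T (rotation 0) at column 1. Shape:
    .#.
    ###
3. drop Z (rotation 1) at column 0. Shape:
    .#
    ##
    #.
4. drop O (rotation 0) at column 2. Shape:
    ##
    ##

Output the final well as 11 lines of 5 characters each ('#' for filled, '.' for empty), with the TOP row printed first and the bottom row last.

Answer: .....
.....
.....
.....
.....
..##.
.###.
###..
####.
..#..
..###

Derivation:
Drop 1: J rot0 at col 2 lands with bottom-row=0; cleared 0 line(s) (total 0); column heights now [0 0 2 1 1], max=2
Drop 2: T rot0 at col 1 lands with bottom-row=2; cleared 0 line(s) (total 0); column heights now [0 3 4 3 1], max=4
Drop 3: Z rot1 at col 0 lands with bottom-row=2; cleared 0 line(s) (total 0); column heights now [4 5 4 3 1], max=5
Drop 4: O rot0 at col 2 lands with bottom-row=4; cleared 0 line(s) (total 0); column heights now [4 5 6 6 1], max=6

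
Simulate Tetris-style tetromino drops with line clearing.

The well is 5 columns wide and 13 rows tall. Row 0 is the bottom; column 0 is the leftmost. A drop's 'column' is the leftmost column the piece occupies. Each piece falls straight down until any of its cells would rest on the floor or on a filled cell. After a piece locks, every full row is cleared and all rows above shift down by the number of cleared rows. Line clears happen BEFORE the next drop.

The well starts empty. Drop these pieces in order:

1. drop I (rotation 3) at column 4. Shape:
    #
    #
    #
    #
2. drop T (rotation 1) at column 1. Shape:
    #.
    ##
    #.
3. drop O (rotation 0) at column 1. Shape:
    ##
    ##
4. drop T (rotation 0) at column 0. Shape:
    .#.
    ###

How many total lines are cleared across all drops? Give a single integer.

Drop 1: I rot3 at col 4 lands with bottom-row=0; cleared 0 line(s) (total 0); column heights now [0 0 0 0 4], max=4
Drop 2: T rot1 at col 1 lands with bottom-row=0; cleared 0 line(s) (total 0); column heights now [0 3 2 0 4], max=4
Drop 3: O rot0 at col 1 lands with bottom-row=3; cleared 0 line(s) (total 0); column heights now [0 5 5 0 4], max=5
Drop 4: T rot0 at col 0 lands with bottom-row=5; cleared 0 line(s) (total 0); column heights now [6 7 6 0 4], max=7

Answer: 0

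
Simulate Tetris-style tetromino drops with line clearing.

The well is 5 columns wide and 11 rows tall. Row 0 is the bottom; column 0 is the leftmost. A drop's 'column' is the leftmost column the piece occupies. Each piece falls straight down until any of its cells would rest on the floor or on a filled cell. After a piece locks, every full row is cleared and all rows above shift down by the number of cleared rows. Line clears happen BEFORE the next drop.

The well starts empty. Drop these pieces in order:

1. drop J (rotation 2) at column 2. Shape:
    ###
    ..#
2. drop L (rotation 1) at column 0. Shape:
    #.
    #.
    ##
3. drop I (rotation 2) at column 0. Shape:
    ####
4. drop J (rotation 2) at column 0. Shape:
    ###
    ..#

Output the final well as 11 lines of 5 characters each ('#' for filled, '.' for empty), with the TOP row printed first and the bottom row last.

Drop 1: J rot2 at col 2 lands with bottom-row=0; cleared 0 line(s) (total 0); column heights now [0 0 2 2 2], max=2
Drop 2: L rot1 at col 0 lands with bottom-row=0; cleared 0 line(s) (total 0); column heights now [3 1 2 2 2], max=3
Drop 3: I rot2 at col 0 lands with bottom-row=3; cleared 0 line(s) (total 0); column heights now [4 4 4 4 2], max=4
Drop 4: J rot2 at col 0 lands with bottom-row=4; cleared 0 line(s) (total 0); column heights now [6 6 6 4 2], max=6

Answer: .....
.....
.....
.....
.....
###..
..#..
####.
#....
#.###
##..#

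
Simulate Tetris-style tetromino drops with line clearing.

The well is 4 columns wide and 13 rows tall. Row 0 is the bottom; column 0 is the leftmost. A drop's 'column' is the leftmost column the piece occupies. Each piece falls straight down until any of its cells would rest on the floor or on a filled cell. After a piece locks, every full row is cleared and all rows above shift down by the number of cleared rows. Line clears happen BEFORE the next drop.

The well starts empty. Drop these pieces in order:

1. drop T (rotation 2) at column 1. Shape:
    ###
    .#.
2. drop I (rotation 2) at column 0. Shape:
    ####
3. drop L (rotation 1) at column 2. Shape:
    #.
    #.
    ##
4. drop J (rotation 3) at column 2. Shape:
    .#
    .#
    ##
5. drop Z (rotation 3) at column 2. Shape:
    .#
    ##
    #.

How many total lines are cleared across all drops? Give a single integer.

Answer: 1

Derivation:
Drop 1: T rot2 at col 1 lands with bottom-row=0; cleared 0 line(s) (total 0); column heights now [0 2 2 2], max=2
Drop 2: I rot2 at col 0 lands with bottom-row=2; cleared 1 line(s) (total 1); column heights now [0 2 2 2], max=2
Drop 3: L rot1 at col 2 lands with bottom-row=2; cleared 0 line(s) (total 1); column heights now [0 2 5 3], max=5
Drop 4: J rot3 at col 2 lands with bottom-row=5; cleared 0 line(s) (total 1); column heights now [0 2 6 8], max=8
Drop 5: Z rot3 at col 2 lands with bottom-row=7; cleared 0 line(s) (total 1); column heights now [0 2 9 10], max=10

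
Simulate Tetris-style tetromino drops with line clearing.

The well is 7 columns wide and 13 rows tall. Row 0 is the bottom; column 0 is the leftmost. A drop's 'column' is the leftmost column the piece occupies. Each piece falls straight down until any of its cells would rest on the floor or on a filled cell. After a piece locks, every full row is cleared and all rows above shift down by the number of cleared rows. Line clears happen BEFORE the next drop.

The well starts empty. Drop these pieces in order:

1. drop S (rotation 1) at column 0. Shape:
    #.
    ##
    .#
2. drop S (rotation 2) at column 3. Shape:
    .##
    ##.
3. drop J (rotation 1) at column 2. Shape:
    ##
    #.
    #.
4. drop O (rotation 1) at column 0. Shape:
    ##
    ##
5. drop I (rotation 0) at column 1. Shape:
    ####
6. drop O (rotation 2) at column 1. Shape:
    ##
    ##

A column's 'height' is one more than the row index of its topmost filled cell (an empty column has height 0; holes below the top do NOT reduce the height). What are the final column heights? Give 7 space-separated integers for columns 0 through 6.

Answer: 5 8 8 6 6 2 0

Derivation:
Drop 1: S rot1 at col 0 lands with bottom-row=0; cleared 0 line(s) (total 0); column heights now [3 2 0 0 0 0 0], max=3
Drop 2: S rot2 at col 3 lands with bottom-row=0; cleared 0 line(s) (total 0); column heights now [3 2 0 1 2 2 0], max=3
Drop 3: J rot1 at col 2 lands with bottom-row=0; cleared 0 line(s) (total 0); column heights now [3 2 3 3 2 2 0], max=3
Drop 4: O rot1 at col 0 lands with bottom-row=3; cleared 0 line(s) (total 0); column heights now [5 5 3 3 2 2 0], max=5
Drop 5: I rot0 at col 1 lands with bottom-row=5; cleared 0 line(s) (total 0); column heights now [5 6 6 6 6 2 0], max=6
Drop 6: O rot2 at col 1 lands with bottom-row=6; cleared 0 line(s) (total 0); column heights now [5 8 8 6 6 2 0], max=8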